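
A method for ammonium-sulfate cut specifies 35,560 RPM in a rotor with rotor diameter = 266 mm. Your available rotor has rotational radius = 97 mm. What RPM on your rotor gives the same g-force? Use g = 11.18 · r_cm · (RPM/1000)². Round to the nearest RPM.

Original rotor: r = 266 mm / 2 = 133 mm = 13.3 cm
RCF_original = 11.18 × 13.3 × (35.56)² = 11.18 × 13.3 × 1,264.5136 ≈ 188,025.6 × g
Your rotor: r = 97 mm = 9.7 cm
188,025.6 = 11.18 × 9.7 × (N/1000)²
(N/1000)² = 188,025.6 / 108.446 = 1733.818
N = 1000 × √1733.818 ≈ 41,639.1

≈ 41639 RPM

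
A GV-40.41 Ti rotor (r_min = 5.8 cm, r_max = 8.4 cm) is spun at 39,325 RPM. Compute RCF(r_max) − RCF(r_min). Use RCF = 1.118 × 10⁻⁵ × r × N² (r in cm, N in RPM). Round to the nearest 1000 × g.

45000 x g

RCF_max = 1.118 × 10⁻⁵ × 8.4 × (39325)² = 1.118 × 10⁻⁵ × 8.4 × 1,546,455,625 ≈ 145,230.7 × g
RCF_min = 1.118 × 10⁻⁵ × 5.8 × (39325)² = 1.118 × 10⁻⁵ × 5.8 × 1,546,455,625 ≈ 100,278.4 × g
ΔRCF = 145,230.7 − 100,278.4 = 44,952.3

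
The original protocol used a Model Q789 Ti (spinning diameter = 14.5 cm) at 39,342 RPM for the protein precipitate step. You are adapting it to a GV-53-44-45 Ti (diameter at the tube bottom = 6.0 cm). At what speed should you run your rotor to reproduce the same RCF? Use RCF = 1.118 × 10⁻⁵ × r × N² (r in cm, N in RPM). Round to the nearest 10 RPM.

61160 RPM

Original rotor: r = 14.5 / 2 = 7.25 cm
RCF_original = 1.118 × 10⁻⁵ × 7.25 × (39342)² = 1.118 × 10⁻⁵ × 7.25 × 1,547,792,964 ≈ 125,456.4 × g
Your rotor: r = 6.0 / 2 = 3 cm
125,456.4 = 1.118 × 10⁻⁵ × 3 × N²
N² = 125,456.4 / (3.354 × 10⁻⁵) = 3,740,500,894
N ≈ √3,740,500,894 ≈ 61,159.6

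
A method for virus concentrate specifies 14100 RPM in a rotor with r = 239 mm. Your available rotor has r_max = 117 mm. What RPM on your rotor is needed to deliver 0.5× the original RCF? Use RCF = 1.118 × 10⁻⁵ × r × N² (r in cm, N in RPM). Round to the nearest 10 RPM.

≈ 14250 RPM

Original rotor: r = 239 mm = 23.9 cm
RCF_original = 1.118 × 10⁻⁵ × 23.9 × (14100)² = 1.118 × 10⁻⁵ × 23.9 × 198,810,000 ≈ 53,122.4 × g
Target RCF = 0.5 × 53,122.4 ≈ 26,561.2 × g
Your rotor: r = 117 mm = 11.7 cm
26,561.2 = 1.118 × 10⁻⁵ × 11.7 × N²
N² = 26,561.2 / (13.0806 × 10⁻⁵) = 203,057,964
N ≈ √203,057,964 ≈ 14,249.8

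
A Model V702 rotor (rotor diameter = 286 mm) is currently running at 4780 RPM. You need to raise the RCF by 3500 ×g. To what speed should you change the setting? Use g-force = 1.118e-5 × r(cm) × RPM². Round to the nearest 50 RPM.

r = 286 mm / 2 = 143 mm = 14.3 cm
Current RCF = 1.118 × 10⁻⁵ × 14.3 × (4780)² = 1.118 × 10⁻⁵ × 14.3 × 22,848,400 ≈ 3,652.9 × g
Target RCF = 3,652.9 + 3,500 = 7,152.9 × g
N² = 7,152.9 / (15.9874 × 10⁻⁵) = 44,740,858
N ≈ √44,740,858 ≈ 6,688.9

6700 RPM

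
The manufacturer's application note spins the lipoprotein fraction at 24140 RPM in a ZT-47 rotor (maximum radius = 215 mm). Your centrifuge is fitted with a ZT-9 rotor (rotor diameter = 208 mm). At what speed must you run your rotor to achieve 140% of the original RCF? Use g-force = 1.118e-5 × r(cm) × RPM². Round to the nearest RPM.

Original rotor: r = 215 mm = 21.5 cm
RCF_original = 1.118 × 10⁻⁵ × 21.5 × (24140)² = 1.118 × 10⁻⁵ × 21.5 × 582,739,600 ≈ 140,073.1 × g
Target RCF = 1.4 × 140,073.1 ≈ 196,102.3 × g
Your rotor: r = 208 mm / 2 = 104 mm = 10.4 cm
196,102.3 = 1.118 × 10⁻⁵ × 10.4 × N²
N² = 196,102.3 / (11.6272 × 10⁻⁵) = 1,686,582,324
N ≈ √1,686,582,324 ≈ 41,068.0

41068 RPM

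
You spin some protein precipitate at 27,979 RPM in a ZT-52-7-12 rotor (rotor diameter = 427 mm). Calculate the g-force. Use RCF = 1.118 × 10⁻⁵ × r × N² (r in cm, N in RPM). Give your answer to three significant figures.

RCF ≈ 187000 x g

r = 427 mm / 2 = 213.5 mm = 21.35 cm
RCF = 1.118 × 10⁻⁵ × 21.35 × (27979)² = 1.118 × 10⁻⁵ × 21.35 × 782,824,441 ≈ 186,854.7 × g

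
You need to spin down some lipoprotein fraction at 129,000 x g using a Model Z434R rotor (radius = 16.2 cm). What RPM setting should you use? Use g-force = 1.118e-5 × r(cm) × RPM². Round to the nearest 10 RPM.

26690 RPM

129,000 = 1.118 × 10⁻⁵ × 16.2 × N²
N² = 129,000 / (18.1116 × 10⁻⁵) = 712,250,712
N ≈ √712,250,712 ≈ 26,688.0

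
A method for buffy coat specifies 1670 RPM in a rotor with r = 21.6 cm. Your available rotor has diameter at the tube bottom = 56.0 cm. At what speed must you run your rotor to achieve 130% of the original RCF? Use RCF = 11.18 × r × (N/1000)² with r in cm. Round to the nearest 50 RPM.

RCF_original = 11.18 × 21.6 × (1.67)² = 11.18 × 21.6 × 2.7889 ≈ 673.5 × g
Target RCF = 1.3 × 673.5 ≈ 875.6 × g
Your rotor: r = 56.0 / 2 = 28 cm
875.6 = 11.18 × 28 × (N/1000)²
(N/1000)² = 875.6 / 313.04 = 2.797087
N = 1000 × √2.797087 ≈ 1,672.4

≈ 1650 RPM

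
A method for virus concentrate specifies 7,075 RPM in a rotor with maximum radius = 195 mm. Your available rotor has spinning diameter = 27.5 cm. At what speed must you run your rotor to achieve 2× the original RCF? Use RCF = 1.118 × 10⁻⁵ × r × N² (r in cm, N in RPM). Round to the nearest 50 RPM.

Original rotor: r = 195 mm = 19.5 cm
RCF_original = 1.118 × 10⁻⁵ × 19.5 × (7075)² = 1.118 × 10⁻⁵ × 19.5 × 50,055,625 ≈ 10,912.6 × g
Target RCF = 2 × 10,912.6 ≈ 21,825.2 × g
Your rotor: r = 27.5 / 2 = 13.75 cm
21,825.2 = 1.118 × 10⁻⁵ × 13.75 × N²
N² = 21,825.2 / (15.3725 × 10⁻⁵) = 141,975,606
N ≈ √141,975,606 ≈ 11,915.4

≈ 11900 RPM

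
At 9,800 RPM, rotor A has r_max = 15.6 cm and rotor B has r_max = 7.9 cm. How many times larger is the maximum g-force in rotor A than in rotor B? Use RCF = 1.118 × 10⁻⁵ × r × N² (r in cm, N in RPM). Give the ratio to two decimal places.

1.97

At fixed N, RCF ∝ r, so RCF_A/RCF_B = r_A/r_B = 15.6 / 7.9 = 1.9747.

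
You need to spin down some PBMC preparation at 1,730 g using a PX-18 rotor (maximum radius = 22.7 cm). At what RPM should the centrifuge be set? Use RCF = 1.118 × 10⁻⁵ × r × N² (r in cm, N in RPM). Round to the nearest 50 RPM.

2600 RPM

1,730 = 1.118 × 10⁻⁵ × 22.7 × N²
N² = 1,730 / (25.3786 × 10⁻⁵) = 6,816,767
N ≈ √6,816,767 ≈ 2,610.9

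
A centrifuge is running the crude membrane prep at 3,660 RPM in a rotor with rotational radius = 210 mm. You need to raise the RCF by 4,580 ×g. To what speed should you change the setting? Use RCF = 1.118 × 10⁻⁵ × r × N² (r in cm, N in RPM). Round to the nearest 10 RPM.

r = 210 mm = 21.0 cm
Current RCF = 1.118 × 10⁻⁵ × 21 × (3660)² = 1.118 × 10⁻⁵ × 21 × 13,395,600 ≈ 3,145 × g
Target RCF = 3,145 + 4,580 = 7,725 × g
N² = 7,725 / (23.478 × 10⁻⁵) = 32,903,143
N ≈ √32,903,143 ≈ 5,736.1

N₂ ≈ 5740 RPM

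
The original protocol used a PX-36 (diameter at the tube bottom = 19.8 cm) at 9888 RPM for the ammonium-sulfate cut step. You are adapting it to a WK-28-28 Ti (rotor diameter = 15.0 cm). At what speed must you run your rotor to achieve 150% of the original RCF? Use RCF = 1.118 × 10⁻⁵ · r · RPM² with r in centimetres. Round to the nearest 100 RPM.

Original rotor: r = 19.8 / 2 = 9.9 cm
RCF = 1.118 × 10⁻⁵ × r × N²
RCF_original = 1.118 × 10⁻⁵ × 9.9 × (9888)² = 1.118 × 10⁻⁵ × 9.9 × 97,772,544 ≈ 10,821.7 × g
Target RCF = 1.5 × 10,821.7 ≈ 16,232.6 × g
Your rotor: r = 15.0 / 2 = 7.5 cm
16,232.6 = 1.118 × 10⁻⁵ × 7.5 × N²
N² = 16,232.6 / (8.385 × 10⁻⁵) = 193,590,936
N ≈ √193,590,936 ≈ 13,913.7

13900 RPM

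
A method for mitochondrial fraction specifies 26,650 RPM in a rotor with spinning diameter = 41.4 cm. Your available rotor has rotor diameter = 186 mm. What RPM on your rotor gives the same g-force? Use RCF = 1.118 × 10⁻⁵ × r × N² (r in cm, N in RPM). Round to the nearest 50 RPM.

≈ 39750 RPM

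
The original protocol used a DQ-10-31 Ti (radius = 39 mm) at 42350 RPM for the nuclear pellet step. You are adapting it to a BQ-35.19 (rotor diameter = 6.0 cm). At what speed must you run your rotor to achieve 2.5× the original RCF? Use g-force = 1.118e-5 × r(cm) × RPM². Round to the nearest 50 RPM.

Original rotor: r = 39 mm = 3.9 cm
RCF_original = 1.118 × 10⁻⁵ × 3.9 × (42350)² = 1.118 × 10⁻⁵ × 3.9 × 1,793,522,500 ≈ 78,201.2 × g
Target RCF = 2.5 × 78,201.2 ≈ 195,503 × g
Your rotor: r = 6.0 / 2 = 3 cm
195,503 = 1.118 × 10⁻⁵ × 3 × N²
N² = 195,503 / (3.354 × 10⁻⁵) = 5,828,950,507
N ≈ √5,828,950,507 ≈ 76,347.6

76350 RPM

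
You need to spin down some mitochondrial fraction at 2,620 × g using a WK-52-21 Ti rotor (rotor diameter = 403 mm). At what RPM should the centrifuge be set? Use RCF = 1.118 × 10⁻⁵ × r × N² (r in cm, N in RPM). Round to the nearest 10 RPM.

N ≈ 3410 RPM

r = 403 mm / 2 = 201.5 mm = 20.15 cm
2,620 = 1.118 × 10⁻⁵ × 20.15 × N²
N² = 2,620 / (22.5277 × 10⁻⁵) = 11,630,126
N ≈ √11,630,126 ≈ 3,410.3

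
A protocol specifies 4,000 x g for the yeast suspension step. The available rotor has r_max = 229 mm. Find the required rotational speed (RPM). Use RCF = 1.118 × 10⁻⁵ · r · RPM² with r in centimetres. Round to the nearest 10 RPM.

3950 RPM

r = 229 mm = 22.9 cm
RCF = 1.118 × 10⁻⁵ × r × N²
4,000 = 1.118 × 10⁻⁵ × 22.9 × N²
N² = 4,000 / (25.6022 × 10⁻⁵) = 15,623,657
N ≈ √15,623,657 ≈ 3,952.7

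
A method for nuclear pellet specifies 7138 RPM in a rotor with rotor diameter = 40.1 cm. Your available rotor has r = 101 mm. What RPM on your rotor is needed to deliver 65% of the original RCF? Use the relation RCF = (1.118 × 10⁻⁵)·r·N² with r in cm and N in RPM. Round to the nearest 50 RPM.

Original rotor: r = 40.1 / 2 = 20.05 cm
RCF = 1.118 × 10⁻⁵ × r × N²
RCF_original = 1.118 × 10⁻⁵ × 20.05 × (7138)² = 1.118 × 10⁻⁵ × 20.05 × 50,951,044 ≈ 11,421.1 × g
Target RCF = 0.65 × 11,421.1 ≈ 7,423.7 × g
Your rotor: r = 101 mm = 10.1 cm
7,423.7 = 1.118 × 10⁻⁵ × 10.1 × N²
N² = 7,423.7 / (11.2918 × 10⁻⁵) = 65,744,168
N ≈ √65,744,168 ≈ 8,108.3

8100 RPM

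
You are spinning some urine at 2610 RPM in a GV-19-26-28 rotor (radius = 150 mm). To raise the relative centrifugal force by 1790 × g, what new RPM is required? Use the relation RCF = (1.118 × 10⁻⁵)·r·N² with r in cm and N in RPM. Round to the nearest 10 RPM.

N₂ ≈ 4180 RPM

r = 150 mm = 15.0 cm
Current RCF = 1.118 × 10⁻⁵ × 15 × (2610)² = 1.118 × 10⁻⁵ × 15 × 6,812,100 ≈ 1,142.4 × g
Target RCF = 1,142.4 + 1,790 = 2,932.4 × g
N² = 2,932.4 / (16.77 × 10⁻⁵) = 17,485,987
N ≈ √17,485,987 ≈ 4,181.6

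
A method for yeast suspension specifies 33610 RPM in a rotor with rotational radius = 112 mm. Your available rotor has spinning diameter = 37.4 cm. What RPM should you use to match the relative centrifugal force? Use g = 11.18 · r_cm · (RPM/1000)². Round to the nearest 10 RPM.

Original rotor: r = 112 mm = 11.2 cm
RCF_original = 11.18 × 11.2 × (33.61)² = 11.18 × 11.2 × 1,129.6321 ≈ 141,448 × g
Your rotor: r = 37.4 / 2 = 18.7 cm
141,448 = 11.18 × 18.7 × (N/1000)²
(N/1000)² = 141,448 / 209.066 = 676.571
N = 1000 × √676.571 ≈ 26,011.0

≈ 26010 RPM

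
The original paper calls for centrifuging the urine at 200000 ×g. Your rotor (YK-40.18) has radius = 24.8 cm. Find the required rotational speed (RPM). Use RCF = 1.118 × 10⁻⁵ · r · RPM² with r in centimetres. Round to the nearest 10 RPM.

RCF = 1.118 × 10⁻⁵ × r × N²
200,000 = 1.118 × 10⁻⁵ × 24.8 × N²
N² = 200,000 / (27.7264 × 10⁻⁵) = 721,334,180
N ≈ √721,334,180 ≈ 26,857.7

26860 RPM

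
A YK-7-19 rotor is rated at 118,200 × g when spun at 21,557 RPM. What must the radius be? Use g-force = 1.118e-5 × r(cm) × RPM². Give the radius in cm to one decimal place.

118200 = 1.118 × 10⁻⁵ × r × (21557)²
r = 118200 / (1.118 × 10⁻⁵ × 464,704,249) = 118200 / 5195.394 ≈ 22.751 cm

≈ 22.8 cm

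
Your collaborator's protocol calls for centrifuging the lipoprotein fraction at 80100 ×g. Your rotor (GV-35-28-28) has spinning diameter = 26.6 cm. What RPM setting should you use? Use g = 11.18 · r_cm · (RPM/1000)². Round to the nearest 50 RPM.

N ≈ 23200 RPM

r = 26.6 / 2 = 13.3 cm
80,100 = 11.18 × 13.3 × (N/1000)²
(N/1000)² = 80,100 / 148.694 = 538.6902
N = 1000 × √538.6902 ≈ 23,209.7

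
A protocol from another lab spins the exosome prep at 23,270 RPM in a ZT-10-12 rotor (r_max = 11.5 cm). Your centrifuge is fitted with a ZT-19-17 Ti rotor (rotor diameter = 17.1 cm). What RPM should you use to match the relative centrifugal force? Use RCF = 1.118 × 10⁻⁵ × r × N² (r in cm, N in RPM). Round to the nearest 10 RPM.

RCF_original = 1.118 × 10⁻⁵ × 11.5 × (23270)² = 1.118 × 10⁻⁵ × 11.5 × 541,492,900 ≈ 69,619.7 × g
Your rotor: r = 17.1 / 2 = 8.55 cm
69,619.7 = 1.118 × 10⁻⁵ × 8.55 × N²
N² = 69,619.7 / (9.5589 × 10⁻⁵) = 728,323,343
N ≈ √728,323,343 ≈ 26,987.5

26990 RPM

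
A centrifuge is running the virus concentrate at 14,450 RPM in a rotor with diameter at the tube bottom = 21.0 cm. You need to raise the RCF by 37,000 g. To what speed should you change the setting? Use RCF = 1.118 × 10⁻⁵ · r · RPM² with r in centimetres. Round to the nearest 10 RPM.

r = 21.0 / 2 = 10.5 cm
Current RCF = 1.118 × 10⁻⁵ × 10.5 × (14450)² = 1.118 × 10⁻⁵ × 10.5 × 208,802,500 ≈ 24,511.3 × g
Target RCF = 24,511.3 + 37,000 = 61,511.3 × g
N² = 61,511.3 / (11.739 × 10⁻⁵) = 523,990,970
N ≈ √523,990,970 ≈ 22,890.8

N₂ ≈ 22890 RPM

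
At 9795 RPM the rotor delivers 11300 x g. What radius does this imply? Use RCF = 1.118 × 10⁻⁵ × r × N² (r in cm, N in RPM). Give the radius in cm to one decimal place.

11300 = 1.118 × 10⁻⁵ × r × (9795)²
r = 11300 / (1.118 × 10⁻⁵ × 95,942,025) = 11300 / 1072.632 ≈ 10.535 cm

r ≈ 10.5 cm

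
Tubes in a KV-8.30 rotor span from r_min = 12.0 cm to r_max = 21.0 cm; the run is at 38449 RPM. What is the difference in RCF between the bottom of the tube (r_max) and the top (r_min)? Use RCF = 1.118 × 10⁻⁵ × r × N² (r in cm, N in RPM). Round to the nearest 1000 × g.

149000 × g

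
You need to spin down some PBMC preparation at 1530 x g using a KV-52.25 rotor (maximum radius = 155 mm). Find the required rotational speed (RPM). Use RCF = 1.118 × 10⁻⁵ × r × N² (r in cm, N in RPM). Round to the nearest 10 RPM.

r = 155 mm = 15.5 cm
1,530 = 1.118 × 10⁻⁵ × 15.5 × N²
N² = 1,530 / (17.329 × 10⁻⁵) = 8,829,130
N ≈ √8,829,130 ≈ 2,971.4

N ≈ 2970 RPM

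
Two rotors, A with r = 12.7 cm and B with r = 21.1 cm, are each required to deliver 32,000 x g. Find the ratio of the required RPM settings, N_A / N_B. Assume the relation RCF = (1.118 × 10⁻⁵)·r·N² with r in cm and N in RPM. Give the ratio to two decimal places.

At fixed RCF, N ∝ 1/√r, so N_A/N_B = √(r_B/r_A) = √(21.1/12.7) = √1.661417 = 1.2890.

1.29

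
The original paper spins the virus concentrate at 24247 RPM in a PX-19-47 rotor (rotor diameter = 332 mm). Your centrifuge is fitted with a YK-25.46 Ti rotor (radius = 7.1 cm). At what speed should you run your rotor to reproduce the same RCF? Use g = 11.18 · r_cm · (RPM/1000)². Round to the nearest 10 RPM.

37080 RPM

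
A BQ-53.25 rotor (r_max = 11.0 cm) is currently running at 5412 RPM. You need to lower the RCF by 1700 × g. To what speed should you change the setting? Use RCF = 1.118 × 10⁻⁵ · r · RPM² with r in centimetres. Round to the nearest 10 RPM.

Current RCF = 1.118 × 10⁻⁵ × 11 × (5412)² = 1.118 × 10⁻⁵ × 11 × 29,289,744 ≈ 3,602.1 × g
Target RCF = 3,602.1 − 1,700 = 1,902.1 × g
N² = 1,902.1 / (12.298 × 10⁻⁵) = 15,466,743
N ≈ √15,466,743 ≈ 3,932.8

N₂ ≈ 3930 RPM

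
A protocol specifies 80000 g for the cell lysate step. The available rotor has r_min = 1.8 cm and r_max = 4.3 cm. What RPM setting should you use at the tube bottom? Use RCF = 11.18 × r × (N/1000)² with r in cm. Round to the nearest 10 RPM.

40790 RPM

Use r_max = 4.3 cm.
RCF = 11.18 × r × (N/1000)²
80,000 = 11.18 × 4.3 × (N/1000)²
(N/1000)² = 80,000 / 48.074 = 1664.101
N = 1000 × √1664.101 ≈ 40,793.4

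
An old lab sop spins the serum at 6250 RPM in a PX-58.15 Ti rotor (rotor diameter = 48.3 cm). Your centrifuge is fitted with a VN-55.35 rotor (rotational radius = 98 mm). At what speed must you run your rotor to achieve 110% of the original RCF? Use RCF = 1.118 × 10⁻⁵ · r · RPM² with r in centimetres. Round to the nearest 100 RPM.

Original rotor: r = 48.3 / 2 = 24.15 cm
RCF_original = 1.118 × 10⁻⁵ × 24.15 × (6250)² = 1.118 × 10⁻⁵ × 24.15 × 39,062,500 ≈ 10,546.8 × g
Target RCF = 1.1 × 10,546.8 ≈ 11,601.5 × g
Your rotor: r = 98 mm = 9.8 cm
11,601.5 = 1.118 × 10⁻⁵ × 9.8 × N²
N² = 11,601.5 / (10.9564 × 10⁻⁵) = 105,887,883
N ≈ √105,887,883 ≈ 10,290.2

10300 RPM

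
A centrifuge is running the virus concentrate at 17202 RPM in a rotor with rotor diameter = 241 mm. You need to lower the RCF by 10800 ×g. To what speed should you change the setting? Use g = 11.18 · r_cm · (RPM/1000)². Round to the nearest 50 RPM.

r = 241 mm / 2 = 120.5 mm = 12.05 cm
Current RCF = 11.18 × 12.05 × (17.202)² = 11.18 × 12.05 × 295.908804 ≈ 39,864.5 × g
Target RCF = 39,864.5 − 10,800 = 29,064.5 × g
(N/1000)² = 29,064.5 / 134.719 = 215.7417
N = 1000 × √215.7417 ≈ 14,688.1

14700 RPM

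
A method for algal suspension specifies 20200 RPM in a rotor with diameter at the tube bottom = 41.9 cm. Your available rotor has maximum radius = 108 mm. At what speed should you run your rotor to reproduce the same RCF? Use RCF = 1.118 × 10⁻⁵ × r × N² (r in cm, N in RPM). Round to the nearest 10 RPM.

28130 RPM

Original rotor: r = 41.9 / 2 = 20.95 cm
RCF_original = 1.118 × 10⁻⁵ × 20.95 × (20200)² = 1.118 × 10⁻⁵ × 20.95 × 408,040,000 ≈ 95,571.5 × g
Your rotor: r = 108 mm = 10.8 cm
95,571.5 = 1.118 × 10⁻⁵ × 10.8 × N²
N² = 95,571.5 / (12.0744 × 10⁻⁵) = 791,521,732
N ≈ √791,521,732 ≈ 28,134.0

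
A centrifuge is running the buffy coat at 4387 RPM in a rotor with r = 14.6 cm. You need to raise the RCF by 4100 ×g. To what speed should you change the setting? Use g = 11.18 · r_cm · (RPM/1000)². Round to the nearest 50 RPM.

Current RCF = 11.18 × 14.6 × (4.387)² = 11.18 × 14.6 × 19.245769 ≈ 3,141.4 × g
Target RCF = 3,141.4 + 4,100 = 7,241.4 × g
(N/1000)² = 7,241.4 / 163.228 = 44.36371
N = 1000 × √44.36371 ≈ 6,660.6

6650 RPM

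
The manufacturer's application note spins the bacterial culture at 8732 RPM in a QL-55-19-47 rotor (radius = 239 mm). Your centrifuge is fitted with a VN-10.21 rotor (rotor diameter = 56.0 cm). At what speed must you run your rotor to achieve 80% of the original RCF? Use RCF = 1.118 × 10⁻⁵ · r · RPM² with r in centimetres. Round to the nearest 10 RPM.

Original rotor: r = 239 mm = 23.9 cm
RCF_original = 1.118 × 10⁻⁵ × 23.9 × (8732)² = 1.118 × 10⁻⁵ × 23.9 × 76,247,824 ≈ 20,373.6 × g
Target RCF = 0.8 × 20,373.6 ≈ 16,298.9 × g
Your rotor: r = 56.0 / 2 = 28 cm
16,298.9 = 1.118 × 10⁻⁵ × 28 × N²
N² = 16,298.9 / (31.304 × 10⁻⁵) = 52,066,509
N ≈ √52,066,509 ≈ 7,215.7

7220 RPM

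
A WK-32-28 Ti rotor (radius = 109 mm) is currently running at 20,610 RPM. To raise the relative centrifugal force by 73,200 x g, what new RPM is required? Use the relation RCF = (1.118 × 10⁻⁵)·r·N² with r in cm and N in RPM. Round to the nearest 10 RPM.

32020 RPM

r = 109 mm = 10.9 cm
Current RCF = 1.118 × 10⁻⁵ × 10.9 × (20610)² = 1.118 × 10⁻⁵ × 10.9 × 424,772,100 ≈ 51,763.6 × g
Target RCF = 51,763.6 + 73,200 = 124,963.6 × g
N² = 124,963.6 / (12.1862 × 10⁻⁵) = 1,025,451,740
N ≈ √1,025,451,740 ≈ 32,022.7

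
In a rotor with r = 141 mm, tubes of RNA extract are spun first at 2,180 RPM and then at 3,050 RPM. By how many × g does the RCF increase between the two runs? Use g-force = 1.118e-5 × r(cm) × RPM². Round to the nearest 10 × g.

r = 141 mm = 14.1 cm
RCF₁ = 1.118 × 10⁻⁵ × 14.1 × (2180)² = 1.118 × 10⁻⁵ × 14.1 × 4,752,400 ≈ 749.2 × g
RCF₂ = 1.118 × 10⁻⁵ × 14.1 × (3050)² = 1.118 × 10⁻⁵ × 14.1 × 9,302,500 ≈ 1,466.4 × g
Increase = 1,466.4 − 749.2 = 717.2

≈ 720 × g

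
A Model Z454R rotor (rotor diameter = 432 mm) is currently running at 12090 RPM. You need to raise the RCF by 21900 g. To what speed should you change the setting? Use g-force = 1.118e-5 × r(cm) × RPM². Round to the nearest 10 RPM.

r = 432 mm / 2 = 216 mm = 21.6 cm
Current RCF = 1.118 × 10⁻⁵ × 21.6 × (12090)² = 1.118 × 10⁻⁵ × 21.6 × 146,168,100 ≈ 35,297.8 × g
Target RCF = 35,297.8 + 21,900 = 57,197.8 × g
N² = 57,197.8 / (24.1488 × 10⁻⁵) = 236,855,662
N ≈ √236,855,662 ≈ 15,390.1

15390 RPM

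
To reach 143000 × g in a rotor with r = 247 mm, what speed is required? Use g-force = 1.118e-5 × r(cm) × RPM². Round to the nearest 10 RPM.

≈ 22760 RPM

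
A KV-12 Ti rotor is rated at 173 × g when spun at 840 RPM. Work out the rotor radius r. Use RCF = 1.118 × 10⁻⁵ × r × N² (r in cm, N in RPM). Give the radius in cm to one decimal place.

21.9 cm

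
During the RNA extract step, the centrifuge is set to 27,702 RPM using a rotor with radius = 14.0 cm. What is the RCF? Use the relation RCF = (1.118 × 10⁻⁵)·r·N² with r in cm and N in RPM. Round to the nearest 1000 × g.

RCF ≈ 120000 g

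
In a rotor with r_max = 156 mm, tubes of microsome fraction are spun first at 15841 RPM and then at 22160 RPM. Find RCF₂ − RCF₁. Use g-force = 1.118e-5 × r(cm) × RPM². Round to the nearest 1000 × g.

≈ 42000 g

r = 156 mm = 15.6 cm
RCF₁ = 1.118 × 10⁻⁵ × 15.6 × (15841)² = 1.118 × 10⁻⁵ × 15.6 × 250,937,281 ≈ 43,765.5 × g
RCF₂ = 1.118 × 10⁻⁵ × 15.6 × (22160)² = 1.118 × 10⁻⁵ × 15.6 × 491,065,600 ≈ 85,645.8 × g
Increase = 85,645.8 − 43,765.5 = 41,880.3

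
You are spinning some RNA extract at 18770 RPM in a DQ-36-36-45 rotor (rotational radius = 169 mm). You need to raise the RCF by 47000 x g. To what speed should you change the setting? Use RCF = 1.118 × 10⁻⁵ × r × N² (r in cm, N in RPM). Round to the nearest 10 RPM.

≈ 24520 RPM

r = 169 mm = 16.9 cm
Current RCF = 1.118 × 10⁻⁵ × 16.9 × (18770)² = 1.118 × 10⁻⁵ × 16.9 × 352,312,900 ≈ 66,566.7 × g
Target RCF = 66,566.7 + 47,000 = 113,566.7 × g
N² = 113,566.7 / (18.8942 × 10⁻⁵) = 601,066,465
N ≈ √601,066,465 ≈ 24,516.7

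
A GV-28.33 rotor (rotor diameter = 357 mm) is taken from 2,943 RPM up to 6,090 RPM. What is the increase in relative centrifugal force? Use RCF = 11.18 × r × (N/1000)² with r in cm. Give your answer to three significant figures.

≈ 5670 × g

r = 357 mm / 2 = 178.5 mm = 17.85 cm
RCF₁ = 11.18 × 17.85 × (2.943)² = 11.18 × 17.85 × 8.661249 ≈ 1,728.5 × g
RCF₂ = 11.18 × 17.85 × (6.09)² = 11.18 × 17.85 × 37.0881 ≈ 7,401.4 × g
Increase = 7,401.4 − 1,728.5 = 5,672.9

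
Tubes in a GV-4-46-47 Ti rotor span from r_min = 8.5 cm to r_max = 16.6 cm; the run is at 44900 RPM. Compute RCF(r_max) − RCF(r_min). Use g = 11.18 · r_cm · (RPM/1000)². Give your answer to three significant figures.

≈ 183000 × g

RCF_max = 11.18 × 16.6 × (44.9)² = 11.18 × 16.6 × 2,016.01 ≈ 374,147.3 × g
RCF_min = 11.18 × 8.5 × (44.9)² = 11.18 × 8.5 × 2,016.01 ≈ 191,581.4 × g
ΔRCF = 374,147.3 − 191,581.4 = 182,565.9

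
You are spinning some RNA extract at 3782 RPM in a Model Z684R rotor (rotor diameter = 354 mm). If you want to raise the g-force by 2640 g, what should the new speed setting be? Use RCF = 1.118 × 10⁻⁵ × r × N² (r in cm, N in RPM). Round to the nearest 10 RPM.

r = 354 mm / 2 = 177 mm = 17.7 cm
Current RCF = 1.118 × 10⁻⁵ × 17.7 × (3782)² = 1.118 × 10⁻⁵ × 17.7 × 14,303,524 ≈ 2,830.5 × g
Target RCF = 2,830.5 + 2,640 = 5,470.5 × g
N² = 5,470.5 / (19.7886 × 10⁻⁵) = 27,644,705
N ≈ √27,644,705 ≈ 5,257.8

N₂ ≈ 5260 RPM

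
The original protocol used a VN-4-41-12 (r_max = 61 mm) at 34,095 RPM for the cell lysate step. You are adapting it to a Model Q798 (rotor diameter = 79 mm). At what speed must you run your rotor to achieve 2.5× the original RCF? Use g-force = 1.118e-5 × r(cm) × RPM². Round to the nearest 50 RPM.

Original rotor: r = 61 mm = 6.1 cm
RCF_original = 1.118 × 10⁻⁵ × 6.1 × (34095)² = 1.118 × 10⁻⁵ × 6.1 × 1,162,469,025 ≈ 79,278.1 × g
Target RCF = 2.5 × 79,278.1 ≈ 198,195.2 × g
Your rotor: r = 79 mm / 2 = 39.5 mm = 3.95 cm
198,195.2 = 1.118 × 10⁻⁵ × 3.95 × N²
N² = 198,195.2 / (4.4161 × 10⁻⁵) = 4,488,014,311
N ≈ √4,488,014,311 ≈ 66,992.6

≈ 67000 RPM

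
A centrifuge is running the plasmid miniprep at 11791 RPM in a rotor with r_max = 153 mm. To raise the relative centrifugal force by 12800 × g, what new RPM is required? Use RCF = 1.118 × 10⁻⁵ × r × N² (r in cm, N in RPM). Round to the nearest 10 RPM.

r = 153 mm = 15.3 cm
Current RCF = 1.118 × 10⁻⁵ × 15.3 × (11791)² = 1.118 × 10⁻⁵ × 15.3 × 139,027,681 ≈ 23,781.2 × g
Target RCF = 23,781.2 + 12,800 = 36,581.2 × g
N² = 36,581.2 / (17.1054 × 10⁻⁵) = 213,857,612
N ≈ √213,857,612 ≈ 14,623.9

14620 RPM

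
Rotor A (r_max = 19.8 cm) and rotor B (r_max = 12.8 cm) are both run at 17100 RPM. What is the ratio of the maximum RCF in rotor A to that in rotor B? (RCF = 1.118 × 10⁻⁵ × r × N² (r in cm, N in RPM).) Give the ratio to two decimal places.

At fixed N, RCF ∝ r, so RCF_A/RCF_B = r_A/r_B = 19.8 / 12.8 = 1.5469.

1.55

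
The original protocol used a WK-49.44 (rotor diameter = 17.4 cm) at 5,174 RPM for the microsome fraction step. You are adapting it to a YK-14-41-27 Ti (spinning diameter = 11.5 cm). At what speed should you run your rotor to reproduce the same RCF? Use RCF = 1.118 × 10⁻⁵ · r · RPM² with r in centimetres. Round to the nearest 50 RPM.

6350 RPM

Original rotor: r = 17.4 / 2 = 8.7 cm
RCF = 1.118 × 10⁻⁵ × r × N²
RCF_original = 1.118 × 10⁻⁵ × 8.7 × (5174)² = 1.118 × 10⁻⁵ × 8.7 × 26,770,276 ≈ 2,603.8 × g
Your rotor: r = 11.5 / 2 = 5.75 cm
2,603.8 = 1.118 × 10⁻⁵ × 5.75 × N²
N² = 2,603.8 / (6.4285 × 10⁻⁵) = 40,504,006
N ≈ √40,504,006 ≈ 6,364.3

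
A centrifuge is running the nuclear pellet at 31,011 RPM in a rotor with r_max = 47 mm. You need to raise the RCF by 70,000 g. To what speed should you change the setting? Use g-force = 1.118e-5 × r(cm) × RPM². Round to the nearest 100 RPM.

47900 RPM

r = 47 mm = 4.7 cm
Current RCF = 1.118 × 10⁻⁵ × 4.7 × (31011)² = 1.118 × 10⁻⁵ × 4.7 × 961,682,121 ≈ 50,532.5 × g
Target RCF = 50,532.5 + 70,000 = 120,532.5 × g
N² = 120,532.5 / (5.2546 × 10⁻⁵) = 2,293,847,296
N ≈ √2,293,847,296 ≈ 47,894.1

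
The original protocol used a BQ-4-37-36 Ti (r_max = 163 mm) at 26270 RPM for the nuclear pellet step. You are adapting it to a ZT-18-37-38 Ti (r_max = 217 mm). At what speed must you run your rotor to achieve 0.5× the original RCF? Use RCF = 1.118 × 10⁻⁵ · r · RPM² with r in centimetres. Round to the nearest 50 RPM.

Original rotor: r = 163 mm = 16.3 cm
RCF_original = 1.118 × 10⁻⁵ × 16.3 × (26270)² = 1.118 × 10⁻⁵ × 16.3 × 690,112,900 ≈ 125,762 × g
Target RCF = 0.5 × 125,762 ≈ 62,881 × g
Your rotor: r = 217 mm = 21.7 cm
62,881 = 1.118 × 10⁻⁵ × 21.7 × N²
N² = 62,881 / (24.2606 × 10⁻⁵) = 259,189,797
N ≈ √259,189,797 ≈ 16,099.4

≈ 16100 RPM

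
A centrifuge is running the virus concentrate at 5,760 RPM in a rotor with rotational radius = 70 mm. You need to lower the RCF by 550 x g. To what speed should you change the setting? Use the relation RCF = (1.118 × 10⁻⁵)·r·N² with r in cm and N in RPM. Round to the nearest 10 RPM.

≈ 5110 RPM

r = 70 mm = 7.0 cm
Current RCF = 1.118 × 10⁻⁵ × 7 × (5760)² = 1.118 × 10⁻⁵ × 7 × 33,177,600 ≈ 2,596.5 × g
Target RCF = 2,596.5 − 550 = 2,046.5 × g
N² = 2,046.5 / (7.826 × 10⁻⁵) = 26,150,013
N ≈ √26,150,013 ≈ 5,113.7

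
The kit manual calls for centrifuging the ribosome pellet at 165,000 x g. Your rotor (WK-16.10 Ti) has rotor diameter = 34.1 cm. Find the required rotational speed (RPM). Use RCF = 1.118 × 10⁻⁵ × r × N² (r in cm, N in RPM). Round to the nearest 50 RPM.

r = 34.1 / 2 = 17.05 cm
165,000 = 1.118 × 10⁻⁵ × 17.05 × N²
N² = 165,000 / (19.0619 × 10⁻⁵) = 865,601,016
N ≈ √865,601,016 ≈ 29,421.1

N ≈ 29400 RPM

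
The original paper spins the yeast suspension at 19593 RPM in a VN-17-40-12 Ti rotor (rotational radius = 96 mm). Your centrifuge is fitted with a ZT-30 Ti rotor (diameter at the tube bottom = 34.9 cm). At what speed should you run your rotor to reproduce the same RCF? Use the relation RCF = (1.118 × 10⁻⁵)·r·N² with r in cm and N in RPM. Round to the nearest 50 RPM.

Original rotor: r = 96 mm = 9.6 cm
RCF = 1.118 × 10⁻⁵ × r × N²
RCF_original = 1.118 × 10⁻⁵ × 9.6 × (19593)² = 1.118 × 10⁻⁵ × 9.6 × 383,885,649 ≈ 41,201.7 × g
Your rotor: r = 34.9 / 2 = 17.45 cm
41,201.7 = 1.118 × 10⁻⁵ × 17.45 × N²
N² = 41,201.7 / (19.5091 × 10⁻⁵) = 211,192,213
N ≈ √211,192,213 ≈ 14,532.5

14550 RPM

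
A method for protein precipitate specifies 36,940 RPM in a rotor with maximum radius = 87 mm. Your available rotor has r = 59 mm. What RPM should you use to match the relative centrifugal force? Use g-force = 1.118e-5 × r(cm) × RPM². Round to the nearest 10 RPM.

Original rotor: r = 87 mm = 8.7 cm
RCF_original = 1.118 × 10⁻⁵ × 8.7 × (36940)² = 1.118 × 10⁻⁵ × 8.7 × 1,364,563,600 ≈ 132,725.6 × g
Your rotor: r = 59 mm = 5.9 cm
132,725.6 = 1.118 × 10⁻⁵ × 5.9 × N²
N² = 132,725.6 / (6.5962 × 10⁻⁵) = 2,012,152,451
N ≈ √2,012,152,451 ≈ 44,857.0

≈ 44860 RPM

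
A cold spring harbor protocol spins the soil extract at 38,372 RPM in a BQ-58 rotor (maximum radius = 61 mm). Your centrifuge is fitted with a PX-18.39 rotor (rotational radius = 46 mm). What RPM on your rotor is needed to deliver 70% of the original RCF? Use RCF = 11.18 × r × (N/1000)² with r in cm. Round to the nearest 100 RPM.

≈ 37000 RPM

Original rotor: r = 61 mm = 6.1 cm
RCF_original = 11.18 × 6.1 × (38.372)² = 11.18 × 6.1 × 1,472.410384 ≈ 100,415.4 × g
Target RCF = 0.7 × 100,415.4 ≈ 70,290.8 × g
Your rotor: r = 46 mm = 4.6 cm
70,290.8 = 11.18 × 4.6 × (N/1000)²
(N/1000)² = 70,290.8 / 51.428 = 1366.781
N = 1000 × √1366.781 ≈ 36,970.0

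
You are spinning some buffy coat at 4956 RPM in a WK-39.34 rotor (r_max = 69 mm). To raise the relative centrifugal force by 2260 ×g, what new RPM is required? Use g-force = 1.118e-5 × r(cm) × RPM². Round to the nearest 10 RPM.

r = 69 mm = 6.9 cm
Current RCF = 1.118 × 10⁻⁵ × 6.9 × (4956)² = 1.118 × 10⁻⁵ × 6.9 × 24,561,936 ≈ 1,894.8 × g
Target RCF = 1,894.8 + 2,260 = 4,154.8 × g
N² = 4,154.8 / (7.7142 × 10⁻⁵) = 53,859,117
N ≈ √53,859,117 ≈ 7,338.9

N₂ ≈ 7340 RPM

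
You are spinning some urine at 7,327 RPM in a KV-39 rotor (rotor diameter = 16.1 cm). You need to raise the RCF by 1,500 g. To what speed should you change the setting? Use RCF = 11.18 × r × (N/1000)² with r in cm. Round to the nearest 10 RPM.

r = 16.1 / 2 = 8.05 cm
Current RCF = 11.18 × 8.05 × (7.327)² = 11.18 × 8.05 × 53.684929 ≈ 4,831.6 × g
Target RCF = 4,831.6 + 1,500 = 6,331.6 × g
(N/1000)² = 6,331.6 / 89.999 = 70.35189
N = 1000 × √70.35189 ≈ 8,387.6

8390 RPM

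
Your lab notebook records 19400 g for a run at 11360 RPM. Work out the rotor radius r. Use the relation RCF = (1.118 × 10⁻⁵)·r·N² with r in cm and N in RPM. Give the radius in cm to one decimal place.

19400 = 1.118 × 10⁻⁵ × r × (11360)²
r = 19400 / (1.118 × 10⁻⁵ × 129,049,600) = 19400 / 1442.775 ≈ 13.446 cm

r ≈ 13.4 cm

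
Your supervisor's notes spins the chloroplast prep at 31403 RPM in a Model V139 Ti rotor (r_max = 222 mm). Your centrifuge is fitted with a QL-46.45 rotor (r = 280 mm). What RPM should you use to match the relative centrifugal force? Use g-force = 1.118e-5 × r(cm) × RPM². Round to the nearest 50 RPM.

27950 RPM

Original rotor: r = 222 mm = 22.2 cm
RCF_original = 1.118 × 10⁻⁵ × 22.2 × (31403)² = 1.118 × 10⁻⁵ × 22.2 × 986,148,409 ≈ 244,758.1 × g
Your rotor: r = 280 mm = 28.0 cm
244,758.1 = 1.118 × 10⁻⁵ × 28 × N²
N² = 244,758.1 / (31.304 × 10⁻⁵) = 781,874,840
N ≈ √781,874,840 ≈ 27,962.0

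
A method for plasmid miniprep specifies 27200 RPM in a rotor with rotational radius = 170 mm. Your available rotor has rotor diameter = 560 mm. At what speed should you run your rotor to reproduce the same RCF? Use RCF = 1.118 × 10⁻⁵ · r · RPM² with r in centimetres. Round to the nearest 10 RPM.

Original rotor: r = 170 mm = 17.0 cm
RCF_original = 1.118 × 10⁻⁵ × 17 × (27200)² = 1.118 × 10⁻⁵ × 17 × 739,840,000 ≈ 140,614 × g
Your rotor: r = 560 mm / 2 = 280 mm = 28 cm
140,614 = 1.118 × 10⁻⁵ × 28 × N²
N² = 140,614 / (31.304 × 10⁻⁵) = 449,188,602
N ≈ √449,188,602 ≈ 21,194.1

≈ 21190 RPM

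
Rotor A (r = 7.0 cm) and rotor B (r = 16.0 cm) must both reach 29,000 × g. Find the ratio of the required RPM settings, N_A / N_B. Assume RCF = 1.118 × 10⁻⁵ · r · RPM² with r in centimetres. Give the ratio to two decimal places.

1.51

At fixed RCF, N ∝ 1/√r, so N_A/N_B = √(r_B/r_A) = √(16.0/7.0) = √2.285714 = 1.5119.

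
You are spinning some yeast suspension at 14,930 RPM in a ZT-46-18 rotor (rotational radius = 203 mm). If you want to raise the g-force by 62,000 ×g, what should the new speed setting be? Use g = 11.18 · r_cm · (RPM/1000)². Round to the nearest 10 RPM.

r = 203 mm = 20.3 cm
Current RCF = 11.18 × 20.3 × (14.93)² = 11.18 × 20.3 × 222.9049 ≈ 50,589.2 × g
Target RCF = 50,589.2 + 62,000 = 112,589.2 × g
(N/1000)² = 112,589.2 / 226.954 = 496.0882
N = 1000 × √496.0882 ≈ 22,273.0

≈ 22270 RPM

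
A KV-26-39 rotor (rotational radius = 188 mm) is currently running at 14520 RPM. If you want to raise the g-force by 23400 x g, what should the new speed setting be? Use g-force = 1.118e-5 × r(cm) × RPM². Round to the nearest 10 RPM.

≈ 17950 RPM

r = 188 mm = 18.8 cm
Current RCF = 1.118 × 10⁻⁵ × 18.8 × (14520)² = 1.118 × 10⁻⁵ × 18.8 × 210,830,400 ≈ 44,313.2 × g
Target RCF = 44,313.2 + 23,400 = 67,713.2 × g
N² = 67,713.2 / (21.0184 × 10⁻⁵) = 322,161,535
N ≈ √322,161,535 ≈ 17,948.9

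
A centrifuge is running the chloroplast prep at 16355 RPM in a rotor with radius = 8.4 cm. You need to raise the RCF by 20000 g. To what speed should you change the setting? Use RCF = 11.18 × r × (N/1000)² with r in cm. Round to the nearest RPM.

21919 RPM

Current RCF = 11.18 × 8.4 × (16.355)² = 11.18 × 8.4 × 267.486025 ≈ 25,120.1 × g
Target RCF = 25,120.1 + 20,000 = 45,120.1 × g
(N/1000)² = 45,120.1 / 93.912 = 480.4508
N = 1000 × √480.4508 ≈ 21,919.2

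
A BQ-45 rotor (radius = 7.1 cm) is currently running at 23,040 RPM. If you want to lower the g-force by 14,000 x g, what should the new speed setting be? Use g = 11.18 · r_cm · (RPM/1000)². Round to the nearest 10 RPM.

N₂ ≈ 18830 RPM

Current RCF = 11.18 × 7.1 × (23.04)² = 11.18 × 7.1 × 530.8416 ≈ 42,137.1 × g
Target RCF = 42,137.1 − 14,000 = 28,137.1 × g
(N/1000)² = 28,137.1 / 79.378 = 354.4698
N = 1000 × √354.4698 ≈ 18,827.4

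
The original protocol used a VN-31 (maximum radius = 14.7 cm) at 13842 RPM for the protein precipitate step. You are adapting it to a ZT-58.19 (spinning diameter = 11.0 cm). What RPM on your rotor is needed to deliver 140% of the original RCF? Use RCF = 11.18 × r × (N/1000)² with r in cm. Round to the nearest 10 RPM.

26780 RPM

RCF_original = 11.18 × 14.7 × (13.842)² = 11.18 × 14.7 × 191.600964 ≈ 31,488.9 × g
Target RCF = 1.4 × 31,488.9 ≈ 44,084.5 × g
Your rotor: r = 11.0 / 2 = 5.5 cm
44,084.5 = 11.18 × 5.5 × (N/1000)²
(N/1000)² = 44,084.5 / 61.49 = 716.9377
N = 1000 × √716.9377 ≈ 26,775.7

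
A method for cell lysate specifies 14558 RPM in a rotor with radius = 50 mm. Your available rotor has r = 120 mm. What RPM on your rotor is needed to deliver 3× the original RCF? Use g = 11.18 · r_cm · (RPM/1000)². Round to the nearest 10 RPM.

Original rotor: r = 50 mm = 5.0 cm
RCF = 11.18 × r × (N/1000)²
RCF_original = 11.18 × 5 × (14.558)² = 11.18 × 5 × 211.935364 ≈ 11,847.2 × g
Target RCF = 3 × 11,847.2 ≈ 35,541.6 × g
Your rotor: r = 120 mm = 12.0 cm
35,541.6 = 11.18 × 12 × (N/1000)²
(N/1000)² = 35,541.6 / 134.16 = 264.9195
N = 1000 × √264.9195 ≈ 16,276.3

16280 RPM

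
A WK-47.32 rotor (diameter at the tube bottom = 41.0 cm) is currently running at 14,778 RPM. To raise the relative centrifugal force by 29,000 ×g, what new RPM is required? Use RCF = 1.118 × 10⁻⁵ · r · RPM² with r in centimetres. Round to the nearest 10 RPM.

N₂ ≈ 18570 RPM

r = 41.0 / 2 = 20.5 cm
Current RCF = 1.118 × 10⁻⁵ × 20.5 × (14778)² = 1.118 × 10⁻⁵ × 20.5 × 218,389,284 ≈ 50,052.6 × g
Target RCF = 50,052.6 + 29,000 = 79,052.6 × g
N² = 79,052.6 / (22.919 × 10⁻⁵) = 344,921,681
N ≈ √344,921,681 ≈ 18,572.1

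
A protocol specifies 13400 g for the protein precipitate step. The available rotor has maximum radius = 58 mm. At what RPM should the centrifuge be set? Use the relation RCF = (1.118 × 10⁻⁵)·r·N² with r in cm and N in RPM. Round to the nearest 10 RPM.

N ≈ 14380 RPM

r = 58 mm = 5.8 cm
13,400 = 1.118 × 10⁻⁵ × 5.8 × N²
N² = 13,400 / (6.4844 × 10⁻⁵) = 206,649,806
N ≈ √206,649,806 ≈ 14,375.3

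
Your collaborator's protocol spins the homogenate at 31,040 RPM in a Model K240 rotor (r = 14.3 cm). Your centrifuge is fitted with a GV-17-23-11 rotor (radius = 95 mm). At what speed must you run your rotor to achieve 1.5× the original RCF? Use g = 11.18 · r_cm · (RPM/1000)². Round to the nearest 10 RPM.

≈ 46640 RPM

RCF_original = 11.18 × 14.3 × (31.04)² = 11.18 × 14.3 × 963.4816 ≈ 154,035.7 × g
Target RCF = 1.5 × 154,035.7 ≈ 231,053.6 × g
Your rotor: r = 95 mm = 9.5 cm
231,053.6 = 11.18 × 9.5 × (N/1000)²
(N/1000)² = 231,053.6 / 106.21 = 2175.441
N = 1000 × √2175.441 ≈ 46,641.6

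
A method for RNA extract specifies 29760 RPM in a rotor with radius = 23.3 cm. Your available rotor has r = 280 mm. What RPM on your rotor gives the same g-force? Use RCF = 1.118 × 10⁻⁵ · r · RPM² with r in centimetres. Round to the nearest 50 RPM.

RCF_original = 1.118 × 10⁻⁵ × 23.3 × (29760)² = 1.118 × 10⁻⁵ × 23.3 × 885,657,600 ≈ 230,708.5 × g
Your rotor: r = 280 mm = 28.0 cm
230,708.5 = 1.118 × 10⁻⁵ × 28 × N²
N² = 230,708.5 / (31.304 × 10⁻⁵) = 736,993,675
N ≈ √736,993,675 ≈ 27,147.6

27150 RPM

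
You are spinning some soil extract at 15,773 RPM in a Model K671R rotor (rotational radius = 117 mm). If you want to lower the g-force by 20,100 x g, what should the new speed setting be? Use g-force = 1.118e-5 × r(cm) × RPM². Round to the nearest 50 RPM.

≈ 9750 RPM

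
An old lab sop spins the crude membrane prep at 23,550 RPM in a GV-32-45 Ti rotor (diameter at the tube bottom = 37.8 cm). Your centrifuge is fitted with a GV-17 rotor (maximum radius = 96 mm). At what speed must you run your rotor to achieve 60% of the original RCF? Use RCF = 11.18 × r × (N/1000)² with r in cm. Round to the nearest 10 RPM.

25600 RPM

Original rotor: r = 37.8 / 2 = 18.9 cm
RCF_original = 11.18 × 18.9 × (23.55)² = 11.18 × 18.9 × 554.6025 ≈ 117,188.6 × g
Target RCF = 0.6 × 117,188.6 ≈ 70,313.2 × g
Your rotor: r = 96 mm = 9.6 cm
70,313.2 = 11.18 × 9.6 × (N/1000)²
(N/1000)² = 70,313.2 / 107.328 = 655.1245
N = 1000 × √655.1245 ≈ 25,595.4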